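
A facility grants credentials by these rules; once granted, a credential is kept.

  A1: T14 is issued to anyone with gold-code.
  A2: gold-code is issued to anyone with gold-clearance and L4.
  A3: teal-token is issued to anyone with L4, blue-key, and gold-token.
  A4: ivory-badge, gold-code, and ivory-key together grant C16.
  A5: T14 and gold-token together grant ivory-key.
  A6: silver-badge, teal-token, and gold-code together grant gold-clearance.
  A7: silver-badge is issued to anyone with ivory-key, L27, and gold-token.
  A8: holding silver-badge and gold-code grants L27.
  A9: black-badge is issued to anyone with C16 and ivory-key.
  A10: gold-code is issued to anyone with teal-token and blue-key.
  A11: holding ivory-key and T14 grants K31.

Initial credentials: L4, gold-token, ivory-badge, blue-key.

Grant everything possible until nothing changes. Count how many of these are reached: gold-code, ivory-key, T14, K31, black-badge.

Holding L4, blue-key, and gold-token grants teal-token (A3).
Holding teal-token and blue-key grants gold-code (A10).
Holding gold-code grants T14 (A1).
Holding T14 and gold-token grants ivory-key (A5).
Holding ivory-key and T14 grants K31 (A11).
Holding ivory-badge, gold-code, and ivory-key grants C16 (A4).
Holding C16 and ivory-key grants black-badge (A9).
gold-code: reached.
ivory-key: reached.
T14: reached.
K31: reached.
black-badge: reached.
All 5 are reached.

5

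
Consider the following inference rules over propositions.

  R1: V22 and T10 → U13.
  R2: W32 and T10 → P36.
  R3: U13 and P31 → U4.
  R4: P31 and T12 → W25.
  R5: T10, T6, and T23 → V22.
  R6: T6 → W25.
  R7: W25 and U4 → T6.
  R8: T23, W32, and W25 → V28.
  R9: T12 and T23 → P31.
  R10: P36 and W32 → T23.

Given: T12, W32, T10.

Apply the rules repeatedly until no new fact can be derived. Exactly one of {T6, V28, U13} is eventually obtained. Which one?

V28

From W32 and T10, R2 gives P36.
From P36 and W32, R10 gives T23.
T12 and T23 hold, so P31 follows (R9).
From P31 and T12, R4 gives W25.
T23, W32, and W25 hold, so V28 follows (R8).
U13 would need V22 and T10 (R1), but V22 is never established. T6 would need W25 and U4 (R7), but U4 is never established.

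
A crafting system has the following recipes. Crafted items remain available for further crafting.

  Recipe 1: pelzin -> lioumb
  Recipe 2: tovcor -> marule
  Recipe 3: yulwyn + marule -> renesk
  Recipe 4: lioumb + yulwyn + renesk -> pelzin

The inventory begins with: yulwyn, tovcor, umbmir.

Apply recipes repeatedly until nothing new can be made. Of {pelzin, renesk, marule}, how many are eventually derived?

2

tovcor -> marule (Recipe 2).
Using Recipe 3, yulwyn and marule make renesk.
pelzin would need lioumb, yulwyn, and renesk (Recipe 4), but lioumb is never obtained.
renesk: reached.
marule: reached.
Reached: renesk and marule — 2 of the 3.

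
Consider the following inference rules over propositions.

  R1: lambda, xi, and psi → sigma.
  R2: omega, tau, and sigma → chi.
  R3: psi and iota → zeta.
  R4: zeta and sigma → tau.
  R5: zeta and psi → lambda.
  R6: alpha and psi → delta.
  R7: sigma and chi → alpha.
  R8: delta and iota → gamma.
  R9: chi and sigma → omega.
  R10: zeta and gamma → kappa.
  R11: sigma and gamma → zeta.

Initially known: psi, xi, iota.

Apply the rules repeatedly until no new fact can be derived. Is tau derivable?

psi and iota hold, so zeta follows (R3).
From zeta and psi, R5 gives lambda.
lambda, xi, and psi hold, so sigma follows (R1).
zeta and sigma hold, so tau follows (R4).

Yes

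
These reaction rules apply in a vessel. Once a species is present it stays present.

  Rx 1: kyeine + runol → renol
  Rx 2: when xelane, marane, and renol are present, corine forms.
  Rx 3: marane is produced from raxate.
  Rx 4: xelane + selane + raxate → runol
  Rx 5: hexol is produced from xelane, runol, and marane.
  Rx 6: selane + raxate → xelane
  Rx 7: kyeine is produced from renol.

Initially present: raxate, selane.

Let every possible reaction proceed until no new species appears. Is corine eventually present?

No

corine would need xelane, marane, and renol (Rx 2), but renol never forms.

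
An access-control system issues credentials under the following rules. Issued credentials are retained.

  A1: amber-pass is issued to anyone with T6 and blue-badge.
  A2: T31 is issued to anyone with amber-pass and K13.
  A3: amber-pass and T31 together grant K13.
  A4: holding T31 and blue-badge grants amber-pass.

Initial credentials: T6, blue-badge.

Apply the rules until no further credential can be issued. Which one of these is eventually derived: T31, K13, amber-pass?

amber-pass

Holding T6 and blue-badge grants amber-pass (A1).
K13 would need amber-pass and T31 (A3), but T31 is never granted. T31 would need amber-pass and K13 (A2), but K13 is never granted.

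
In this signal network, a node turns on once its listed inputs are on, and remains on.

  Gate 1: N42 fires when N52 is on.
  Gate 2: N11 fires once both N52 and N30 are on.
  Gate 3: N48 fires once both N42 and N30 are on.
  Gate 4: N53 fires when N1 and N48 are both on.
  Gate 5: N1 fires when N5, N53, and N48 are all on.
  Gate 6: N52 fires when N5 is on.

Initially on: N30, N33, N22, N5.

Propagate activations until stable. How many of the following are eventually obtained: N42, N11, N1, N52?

3

N5 is on, so N52 fires (Gate 6).
N52 is on, so N42 fires (Gate 1).
N52 and N30 are on, so N11 fires (Gate 2).
N42: reached.
N11: reached.
N1 would need N5, N53, and N48 (Gate 5), but N53 never turns on.
N52: reached.
Reached: N42, N11, and N52 — 3 of the 4.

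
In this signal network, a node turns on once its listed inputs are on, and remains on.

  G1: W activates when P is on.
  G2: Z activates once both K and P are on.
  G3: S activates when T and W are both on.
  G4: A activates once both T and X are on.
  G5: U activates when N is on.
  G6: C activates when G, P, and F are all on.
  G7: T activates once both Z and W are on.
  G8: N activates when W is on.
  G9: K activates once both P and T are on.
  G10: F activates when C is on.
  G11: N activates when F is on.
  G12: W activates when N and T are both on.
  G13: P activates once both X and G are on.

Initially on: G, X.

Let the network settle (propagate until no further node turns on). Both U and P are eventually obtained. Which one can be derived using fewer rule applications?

P: G13: X and G on → P on. [1 rule application]
U: G13: X and G on → P on. P is on, so W activates (G1). G8: W on → N on. G5: N on → U on. [4 rule applications]
P needs fewer.

P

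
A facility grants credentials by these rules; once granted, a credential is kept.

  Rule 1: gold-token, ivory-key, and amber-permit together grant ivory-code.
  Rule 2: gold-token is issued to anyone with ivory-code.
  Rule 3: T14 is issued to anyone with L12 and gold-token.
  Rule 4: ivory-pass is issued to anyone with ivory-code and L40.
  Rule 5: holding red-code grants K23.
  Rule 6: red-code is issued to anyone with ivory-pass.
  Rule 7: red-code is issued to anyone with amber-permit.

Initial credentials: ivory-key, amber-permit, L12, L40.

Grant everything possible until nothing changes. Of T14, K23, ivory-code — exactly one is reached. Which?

K23

Holding amber-permit grants red-code (Rule 7).
Holding red-code grants K23 (Rule 5).
ivory-code would need gold-token, ivory-key, and amber-permit (Rule 1), but gold-token is never granted. T14 would need L12 and gold-token (Rule 3), but gold-token is never granted.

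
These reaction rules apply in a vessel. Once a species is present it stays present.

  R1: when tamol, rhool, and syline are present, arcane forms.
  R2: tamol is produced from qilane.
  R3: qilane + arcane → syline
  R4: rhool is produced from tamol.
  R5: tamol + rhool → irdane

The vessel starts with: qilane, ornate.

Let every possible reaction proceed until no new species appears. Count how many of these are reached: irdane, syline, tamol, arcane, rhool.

qilane present → tamol forms (R2).
tamol present → rhool forms (R4).
tamol and rhool present → irdane forms (R5).
irdane: reached.
syline would need qilane and arcane (R3), but arcane never forms.
tamol: reached.
arcane would need tamol, rhool, and syline (R1), but syline never forms.
rhool: reached.
Reached: irdane, tamol, and rhool — 3 of the 5.

3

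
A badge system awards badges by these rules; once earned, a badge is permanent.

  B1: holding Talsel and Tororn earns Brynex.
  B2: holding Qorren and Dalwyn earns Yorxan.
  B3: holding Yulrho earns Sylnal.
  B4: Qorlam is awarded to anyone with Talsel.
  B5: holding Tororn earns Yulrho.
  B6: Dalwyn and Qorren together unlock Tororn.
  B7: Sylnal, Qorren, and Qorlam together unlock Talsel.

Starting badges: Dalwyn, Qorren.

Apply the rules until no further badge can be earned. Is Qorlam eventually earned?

No

Qorlam would need Talsel (B4), but Talsel is never earned.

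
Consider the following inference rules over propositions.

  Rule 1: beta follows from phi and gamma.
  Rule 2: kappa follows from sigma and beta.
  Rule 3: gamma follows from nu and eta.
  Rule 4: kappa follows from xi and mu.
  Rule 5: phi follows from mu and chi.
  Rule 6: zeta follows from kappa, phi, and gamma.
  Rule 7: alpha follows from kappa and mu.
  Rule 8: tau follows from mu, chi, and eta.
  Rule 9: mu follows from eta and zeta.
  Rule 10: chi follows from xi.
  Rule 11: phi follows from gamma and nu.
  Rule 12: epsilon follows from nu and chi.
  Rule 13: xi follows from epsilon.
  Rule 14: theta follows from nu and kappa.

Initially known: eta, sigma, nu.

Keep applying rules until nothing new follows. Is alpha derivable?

nu and eta hold, so gamma follows (Rule 3).
gamma and nu hold, so phi follows (Rule 11).
phi and gamma hold, so beta follows (Rule 1).
From sigma and beta, Rule 2 gives kappa.
From kappa, phi, and gamma, Rule 6 gives zeta.
eta and zeta hold, so mu follows (Rule 9).
From kappa and mu, Rule 7 gives alpha.

Yes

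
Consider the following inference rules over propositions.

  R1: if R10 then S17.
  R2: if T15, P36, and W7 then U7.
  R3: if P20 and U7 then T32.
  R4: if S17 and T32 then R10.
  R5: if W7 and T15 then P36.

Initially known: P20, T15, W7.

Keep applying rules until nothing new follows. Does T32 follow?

Yes

W7 and T15 hold, so P36 follows (R5).
From T15, P36, and W7, R2 gives U7.
From P20 and U7, R3 gives T32.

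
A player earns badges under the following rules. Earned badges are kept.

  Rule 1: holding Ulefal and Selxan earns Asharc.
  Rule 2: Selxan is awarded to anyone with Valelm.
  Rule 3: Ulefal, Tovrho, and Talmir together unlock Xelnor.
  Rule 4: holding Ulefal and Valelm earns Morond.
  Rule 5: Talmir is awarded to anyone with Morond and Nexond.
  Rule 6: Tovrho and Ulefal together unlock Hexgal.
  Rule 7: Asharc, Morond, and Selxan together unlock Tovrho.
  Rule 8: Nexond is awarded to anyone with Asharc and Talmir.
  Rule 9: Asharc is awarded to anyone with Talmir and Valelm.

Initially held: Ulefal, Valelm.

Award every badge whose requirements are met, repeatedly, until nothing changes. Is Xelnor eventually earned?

No

Xelnor would need Ulefal, Tovrho, and Talmir (Rule 3), but Talmir is never earned.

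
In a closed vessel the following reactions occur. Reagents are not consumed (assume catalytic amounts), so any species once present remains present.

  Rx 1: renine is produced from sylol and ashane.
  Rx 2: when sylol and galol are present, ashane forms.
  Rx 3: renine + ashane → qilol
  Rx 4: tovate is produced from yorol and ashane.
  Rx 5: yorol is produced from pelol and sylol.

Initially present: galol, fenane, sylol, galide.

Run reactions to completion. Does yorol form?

No

yorol would need pelol and sylol (Rx 5), but pelol never forms.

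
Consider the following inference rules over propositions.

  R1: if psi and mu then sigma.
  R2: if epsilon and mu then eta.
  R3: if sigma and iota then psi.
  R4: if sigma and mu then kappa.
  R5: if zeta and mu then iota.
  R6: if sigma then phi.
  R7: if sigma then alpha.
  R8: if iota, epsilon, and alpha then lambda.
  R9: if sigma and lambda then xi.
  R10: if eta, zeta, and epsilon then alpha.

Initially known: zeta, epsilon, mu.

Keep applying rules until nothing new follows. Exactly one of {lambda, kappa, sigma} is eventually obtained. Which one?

From zeta and mu, R5 gives iota.
epsilon and mu hold, so eta follows (R2).
eta, zeta, and epsilon hold, so alpha follows (R10).
From iota, epsilon, and alpha, R8 gives lambda.
kappa would need sigma and mu (R4), but sigma is never established. sigma would need psi and mu (R1), but psi is never established.

lambda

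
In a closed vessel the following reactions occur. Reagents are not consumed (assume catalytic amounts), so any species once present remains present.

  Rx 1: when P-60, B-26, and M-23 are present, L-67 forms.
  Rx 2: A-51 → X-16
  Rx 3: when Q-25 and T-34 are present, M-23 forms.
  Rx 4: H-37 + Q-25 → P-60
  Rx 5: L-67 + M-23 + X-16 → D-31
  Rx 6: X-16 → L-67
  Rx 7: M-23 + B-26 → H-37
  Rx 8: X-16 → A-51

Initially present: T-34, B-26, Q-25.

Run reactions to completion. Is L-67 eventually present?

Yes

Q-25 and T-34 present → M-23 forms (Rx 3).
M-23 and B-26 present → H-37 forms (Rx 7).
H-37 and Q-25 present → P-60 forms (Rx 4).
P-60, B-26, and M-23 present → L-67 forms (Rx 1).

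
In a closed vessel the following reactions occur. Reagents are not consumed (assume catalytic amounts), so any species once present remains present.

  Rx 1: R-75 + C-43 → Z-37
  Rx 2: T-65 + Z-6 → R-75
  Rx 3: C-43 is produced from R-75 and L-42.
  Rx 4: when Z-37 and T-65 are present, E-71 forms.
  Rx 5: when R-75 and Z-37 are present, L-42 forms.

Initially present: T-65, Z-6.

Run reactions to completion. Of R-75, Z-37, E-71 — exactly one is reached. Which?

R-75

T-65 and Z-6 present → R-75 forms (Rx 2).
E-71 would need Z-37 and T-65 (Rx 4), but Z-37 never forms. Z-37 would need R-75 and C-43 (Rx 1), but C-43 never forms.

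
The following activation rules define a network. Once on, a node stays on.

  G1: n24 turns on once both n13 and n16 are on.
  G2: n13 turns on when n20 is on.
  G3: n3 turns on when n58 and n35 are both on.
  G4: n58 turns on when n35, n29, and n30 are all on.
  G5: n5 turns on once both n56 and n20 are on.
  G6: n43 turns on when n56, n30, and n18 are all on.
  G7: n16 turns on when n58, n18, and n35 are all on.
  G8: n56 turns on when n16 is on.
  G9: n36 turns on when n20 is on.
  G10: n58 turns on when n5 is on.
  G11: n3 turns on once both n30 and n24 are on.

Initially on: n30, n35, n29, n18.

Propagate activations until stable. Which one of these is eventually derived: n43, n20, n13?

n43

G4: n35, n29, and n30 on → n58 on.
n58, n18, and n35 are on, so n16 turns on (G7).
n16 is on, so n56 turns on (G8).
n56, n30, and n18 are on, so n43 turns on (G6).
n13 would need n20 (G2), but n20 never turns on. No rule produces n20, and it is not given.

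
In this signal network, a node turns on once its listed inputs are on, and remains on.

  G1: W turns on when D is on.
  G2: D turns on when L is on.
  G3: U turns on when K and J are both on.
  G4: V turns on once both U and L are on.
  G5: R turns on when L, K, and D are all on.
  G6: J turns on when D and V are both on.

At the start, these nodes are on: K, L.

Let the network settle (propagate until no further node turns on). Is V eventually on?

V would need U and L (G4), but U never turns on.

No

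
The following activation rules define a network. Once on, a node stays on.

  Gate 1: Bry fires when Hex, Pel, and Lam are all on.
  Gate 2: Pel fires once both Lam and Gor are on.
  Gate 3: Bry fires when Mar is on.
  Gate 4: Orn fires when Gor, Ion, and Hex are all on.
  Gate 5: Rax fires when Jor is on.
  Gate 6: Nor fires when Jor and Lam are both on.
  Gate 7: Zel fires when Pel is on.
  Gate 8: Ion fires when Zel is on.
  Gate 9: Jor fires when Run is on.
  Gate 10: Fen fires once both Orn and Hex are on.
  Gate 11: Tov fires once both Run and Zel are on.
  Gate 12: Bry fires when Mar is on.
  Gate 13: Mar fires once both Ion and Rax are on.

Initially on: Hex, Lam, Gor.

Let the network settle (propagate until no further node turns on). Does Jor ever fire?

Jor would need Run (Gate 9), but Run never turns on.

No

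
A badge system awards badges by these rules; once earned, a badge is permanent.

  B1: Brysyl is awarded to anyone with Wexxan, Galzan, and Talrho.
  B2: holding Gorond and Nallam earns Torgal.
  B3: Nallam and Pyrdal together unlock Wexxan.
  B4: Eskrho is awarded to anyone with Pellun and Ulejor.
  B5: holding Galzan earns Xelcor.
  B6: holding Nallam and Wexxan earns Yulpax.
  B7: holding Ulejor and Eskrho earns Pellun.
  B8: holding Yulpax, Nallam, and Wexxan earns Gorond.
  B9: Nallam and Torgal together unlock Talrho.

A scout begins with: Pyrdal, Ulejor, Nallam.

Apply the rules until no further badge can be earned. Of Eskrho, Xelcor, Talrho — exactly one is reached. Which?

Talrho

With Nallam and Pyrdal, Wexxan is earned (B3).
With Nallam and Wexxan, Yulpax is earned (B6).
With Yulpax, Nallam, and Wexxan, Gorond is earned (B8).
With Gorond and Nallam, Torgal is earned (B2).
With Nallam and Torgal, Talrho is earned (B9).
Eskrho would need Pellun and Ulejor (B4), but Pellun is never earned. Xelcor would need Galzan (B5), but Galzan is never earned.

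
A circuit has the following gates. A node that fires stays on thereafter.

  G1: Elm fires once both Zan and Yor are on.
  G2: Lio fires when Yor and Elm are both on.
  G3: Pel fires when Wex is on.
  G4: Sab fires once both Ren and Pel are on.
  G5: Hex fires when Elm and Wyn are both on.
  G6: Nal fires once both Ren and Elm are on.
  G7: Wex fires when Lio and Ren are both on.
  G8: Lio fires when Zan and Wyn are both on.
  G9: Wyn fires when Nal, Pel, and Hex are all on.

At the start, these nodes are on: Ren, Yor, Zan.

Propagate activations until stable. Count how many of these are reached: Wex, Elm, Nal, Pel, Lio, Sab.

Zan and Yor are on, so Elm fires (G1).
Ren and Elm are on, so Nal fires (G6).
Yor and Elm are on, so Lio fires (G2).
Lio and Ren are on, so Wex fires (G7).
G3: Wex on → Pel on.
G4: Ren and Pel on → Sab on.
Wex: reached.
Elm: reached.
Nal: reached.
Pel: reached.
Lio: reached.
Sab: reached.
All 6 are reached.

6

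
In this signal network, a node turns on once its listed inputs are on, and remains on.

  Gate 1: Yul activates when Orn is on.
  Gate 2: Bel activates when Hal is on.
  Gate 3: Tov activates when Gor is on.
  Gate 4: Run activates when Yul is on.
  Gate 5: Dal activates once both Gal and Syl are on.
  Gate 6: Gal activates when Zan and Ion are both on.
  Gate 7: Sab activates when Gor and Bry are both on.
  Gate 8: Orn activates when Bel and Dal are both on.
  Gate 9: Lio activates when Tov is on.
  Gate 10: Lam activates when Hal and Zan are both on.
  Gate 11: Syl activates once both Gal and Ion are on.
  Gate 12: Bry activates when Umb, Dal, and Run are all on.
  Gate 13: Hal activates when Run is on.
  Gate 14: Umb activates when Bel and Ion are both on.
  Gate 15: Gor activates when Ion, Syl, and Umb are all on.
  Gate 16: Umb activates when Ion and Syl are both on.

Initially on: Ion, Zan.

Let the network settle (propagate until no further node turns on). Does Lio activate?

Gate 6: Zan and Ion on → Gal on.
Gal and Ion are on, so Syl activates (Gate 11).
Gate 16: Ion and Syl on → Umb on.
Ion, Syl, and Umb are on, so Gor activates (Gate 15).
Gate 3: Gor on → Tov on.
Gate 9: Tov on → Lio on.

Yes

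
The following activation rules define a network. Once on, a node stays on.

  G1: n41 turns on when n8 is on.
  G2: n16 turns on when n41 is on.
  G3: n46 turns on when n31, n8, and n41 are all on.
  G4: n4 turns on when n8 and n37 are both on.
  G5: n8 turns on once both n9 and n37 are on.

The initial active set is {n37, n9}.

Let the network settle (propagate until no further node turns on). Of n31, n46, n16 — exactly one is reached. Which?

n16

n9 and n37 are on, so n8 turns on (G5).
G1: n8 on → n41 on.
G2: n41 on → n16 on.
No rule produces n31, and it is not given. n46 would need n31, n8, and n41 (G3), but n31 never turns on.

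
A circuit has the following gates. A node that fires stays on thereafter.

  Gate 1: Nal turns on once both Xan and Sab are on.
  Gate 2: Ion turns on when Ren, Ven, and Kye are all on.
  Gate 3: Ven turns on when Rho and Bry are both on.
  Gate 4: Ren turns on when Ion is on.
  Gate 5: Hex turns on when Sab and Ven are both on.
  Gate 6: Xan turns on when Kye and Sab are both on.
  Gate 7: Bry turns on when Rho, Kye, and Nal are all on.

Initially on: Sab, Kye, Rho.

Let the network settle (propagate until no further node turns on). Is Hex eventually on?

Yes

Kye and Sab are on, so Xan turns on (Gate 6).
Gate 1: Xan and Sab on → Nal on.
Rho, Kye, and Nal are on, so Bry turns on (Gate 7).
Rho and Bry are on, so Ven turns on (Gate 3).
Sab and Ven are on, so Hex turns on (Gate 5).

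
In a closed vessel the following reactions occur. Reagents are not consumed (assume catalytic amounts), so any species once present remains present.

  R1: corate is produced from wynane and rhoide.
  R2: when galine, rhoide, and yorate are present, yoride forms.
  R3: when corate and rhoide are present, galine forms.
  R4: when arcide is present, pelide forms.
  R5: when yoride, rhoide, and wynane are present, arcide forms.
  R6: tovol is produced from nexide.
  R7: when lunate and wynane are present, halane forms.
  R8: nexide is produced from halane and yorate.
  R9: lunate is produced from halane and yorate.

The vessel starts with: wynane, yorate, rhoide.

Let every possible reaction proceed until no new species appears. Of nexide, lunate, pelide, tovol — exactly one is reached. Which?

wynane and rhoide present → corate forms (R1).
corate and rhoide present → galine forms (R3).
galine, rhoide, and yorate present → yoride forms (R2).
yoride, rhoide, and wynane present → arcide forms (R5).
arcide present → pelide forms (R4).
lunate would need halane and yorate (R9), but halane never forms. tovol would need nexide (R6), but nexide never forms. nexide would need halane and yorate (R8), but halane never forms.

pelide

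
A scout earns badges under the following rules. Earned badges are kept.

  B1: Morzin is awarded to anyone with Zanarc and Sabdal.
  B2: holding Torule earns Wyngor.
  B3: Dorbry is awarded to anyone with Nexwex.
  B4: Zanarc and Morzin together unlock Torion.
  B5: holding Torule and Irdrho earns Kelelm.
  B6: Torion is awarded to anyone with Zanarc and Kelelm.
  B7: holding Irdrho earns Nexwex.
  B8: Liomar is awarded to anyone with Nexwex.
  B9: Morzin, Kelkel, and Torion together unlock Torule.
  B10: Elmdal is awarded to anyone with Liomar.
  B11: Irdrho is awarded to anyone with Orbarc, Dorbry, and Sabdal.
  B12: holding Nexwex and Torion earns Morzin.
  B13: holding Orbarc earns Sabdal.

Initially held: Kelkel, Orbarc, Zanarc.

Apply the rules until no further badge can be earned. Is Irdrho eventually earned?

Irdrho would need Orbarc, Dorbry, and Sabdal (B11), but Dorbry is never earned.

No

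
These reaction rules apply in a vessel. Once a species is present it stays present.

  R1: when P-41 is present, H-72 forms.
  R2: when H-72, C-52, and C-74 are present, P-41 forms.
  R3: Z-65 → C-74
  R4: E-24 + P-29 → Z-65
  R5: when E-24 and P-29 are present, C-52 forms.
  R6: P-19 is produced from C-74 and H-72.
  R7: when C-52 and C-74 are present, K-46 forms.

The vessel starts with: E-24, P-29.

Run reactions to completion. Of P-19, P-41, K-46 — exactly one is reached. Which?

E-24 and P-29 present → Z-65 forms (R4).
E-24 and P-29 present → C-52 forms (R5).
Z-65 present → C-74 forms (R3).
C-52 and C-74 present → K-46 forms (R7).
P-19 would need C-74 and H-72 (R6), but H-72 never forms. P-41 would need H-72, C-52, and C-74 (R2), but H-72 never forms.

K-46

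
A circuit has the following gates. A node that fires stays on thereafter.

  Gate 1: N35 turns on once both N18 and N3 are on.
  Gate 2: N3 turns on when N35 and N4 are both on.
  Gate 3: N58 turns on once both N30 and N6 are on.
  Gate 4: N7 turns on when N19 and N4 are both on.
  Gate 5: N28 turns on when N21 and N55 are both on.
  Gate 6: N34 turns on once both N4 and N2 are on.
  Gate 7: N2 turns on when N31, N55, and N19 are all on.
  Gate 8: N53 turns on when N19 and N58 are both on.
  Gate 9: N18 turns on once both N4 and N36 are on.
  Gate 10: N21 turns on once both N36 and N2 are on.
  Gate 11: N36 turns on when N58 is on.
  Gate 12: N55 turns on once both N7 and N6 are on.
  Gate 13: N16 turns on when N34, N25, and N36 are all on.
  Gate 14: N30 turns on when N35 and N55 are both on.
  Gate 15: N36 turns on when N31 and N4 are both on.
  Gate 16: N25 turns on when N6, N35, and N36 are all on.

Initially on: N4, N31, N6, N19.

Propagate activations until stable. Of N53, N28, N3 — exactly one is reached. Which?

Gate 4: N19 and N4 on → N7 on.
N31 and N4 are on, so N36 turns on (Gate 15).
Gate 12: N7 and N6 on → N55 on.
Gate 7: N31, N55, and N19 on → N2 on.
Gate 10: N36 and N2 on → N21 on.
N21 and N55 are on, so N28 turns on (Gate 5).
N3 would need N35 and N4 (Gate 2), but N35 never turns on. N53 would need N19 and N58 (Gate 8), but N58 never turns on.

N28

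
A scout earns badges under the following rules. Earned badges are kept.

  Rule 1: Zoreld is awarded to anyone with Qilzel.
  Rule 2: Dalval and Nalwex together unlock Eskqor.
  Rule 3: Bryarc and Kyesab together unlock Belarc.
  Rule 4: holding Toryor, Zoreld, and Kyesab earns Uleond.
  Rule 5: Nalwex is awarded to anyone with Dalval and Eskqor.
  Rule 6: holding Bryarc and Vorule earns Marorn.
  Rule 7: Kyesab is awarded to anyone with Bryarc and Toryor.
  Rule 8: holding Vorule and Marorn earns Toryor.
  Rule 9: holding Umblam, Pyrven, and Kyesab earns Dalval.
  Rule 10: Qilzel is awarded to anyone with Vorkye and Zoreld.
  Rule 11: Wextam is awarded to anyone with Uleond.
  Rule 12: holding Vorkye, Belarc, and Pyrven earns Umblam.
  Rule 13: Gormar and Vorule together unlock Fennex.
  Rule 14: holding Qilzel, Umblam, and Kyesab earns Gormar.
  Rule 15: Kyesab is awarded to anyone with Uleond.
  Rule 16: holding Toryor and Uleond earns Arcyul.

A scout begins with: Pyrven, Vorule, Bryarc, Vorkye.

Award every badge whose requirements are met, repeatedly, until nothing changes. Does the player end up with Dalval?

Yes

With Bryarc and Vorule, Marorn is earned (Rule 6).
With Vorule and Marorn, Toryor is earned (Rule 8).
With Bryarc and Toryor, Kyesab is earned (Rule 7).
With Bryarc and Kyesab, Belarc is earned (Rule 3).
With Vorkye, Belarc, and Pyrven, Umblam is earned (Rule 12).
With Umblam, Pyrven, and Kyesab, Dalval is earned (Rule 9).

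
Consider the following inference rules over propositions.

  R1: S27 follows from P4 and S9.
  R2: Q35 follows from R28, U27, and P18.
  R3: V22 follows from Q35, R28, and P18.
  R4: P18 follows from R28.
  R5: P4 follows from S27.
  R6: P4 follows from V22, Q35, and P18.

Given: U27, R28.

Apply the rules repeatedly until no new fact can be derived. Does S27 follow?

S27 would need P4 and S9 (R1), but S9 is never established.

No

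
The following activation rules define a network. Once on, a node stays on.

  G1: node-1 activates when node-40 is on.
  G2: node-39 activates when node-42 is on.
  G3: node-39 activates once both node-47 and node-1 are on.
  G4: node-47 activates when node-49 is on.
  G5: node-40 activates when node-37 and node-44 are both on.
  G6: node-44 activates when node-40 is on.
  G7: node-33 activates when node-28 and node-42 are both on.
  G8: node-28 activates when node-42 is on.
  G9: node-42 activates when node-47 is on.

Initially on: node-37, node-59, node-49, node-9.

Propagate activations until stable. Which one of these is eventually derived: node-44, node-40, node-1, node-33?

node-33

node-49 is on, so node-47 activates (G4).
G9: node-47 on → node-42 on.
node-42 is on, so node-28 activates (G8).
node-28 and node-42 are on, so node-33 activates (G7).
node-1 would need node-40 (G1), but node-40 never turns on. node-44 would need node-40 (G6), but node-40 never turns on. node-40 would need node-37 and node-44 (G5), but node-44 never turns on.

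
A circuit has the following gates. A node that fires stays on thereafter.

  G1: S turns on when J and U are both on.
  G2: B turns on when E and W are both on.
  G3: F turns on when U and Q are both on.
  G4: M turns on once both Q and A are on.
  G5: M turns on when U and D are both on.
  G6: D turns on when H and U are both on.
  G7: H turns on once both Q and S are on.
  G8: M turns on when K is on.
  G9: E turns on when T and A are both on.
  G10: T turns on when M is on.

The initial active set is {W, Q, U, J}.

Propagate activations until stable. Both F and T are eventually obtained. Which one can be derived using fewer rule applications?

F

F: G3: U and Q on → F on. [1 rule application]
T: G1: J and U on → S on. Q and S are on, so H turns on (G7). H and U are on, so D turns on (G6). U and D are on, so M turns on (G5). M is on, so T turns on (G10). [5 rule applications]
F needs fewer.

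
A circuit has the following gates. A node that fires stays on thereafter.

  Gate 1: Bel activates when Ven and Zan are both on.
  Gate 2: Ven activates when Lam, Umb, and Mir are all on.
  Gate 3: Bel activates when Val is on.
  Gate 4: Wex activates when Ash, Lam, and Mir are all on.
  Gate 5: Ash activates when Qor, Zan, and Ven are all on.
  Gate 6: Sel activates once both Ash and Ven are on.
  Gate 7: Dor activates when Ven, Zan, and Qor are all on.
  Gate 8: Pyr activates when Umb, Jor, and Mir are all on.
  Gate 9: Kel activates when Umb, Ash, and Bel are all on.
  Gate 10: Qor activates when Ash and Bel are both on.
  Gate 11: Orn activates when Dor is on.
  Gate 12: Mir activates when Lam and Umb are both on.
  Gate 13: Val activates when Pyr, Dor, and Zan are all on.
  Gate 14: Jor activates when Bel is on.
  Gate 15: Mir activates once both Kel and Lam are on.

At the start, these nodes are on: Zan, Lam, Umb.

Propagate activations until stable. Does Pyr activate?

Lam and Umb are on, so Mir activates (Gate 12).
Lam, Umb, and Mir are on, so Ven activates (Gate 2).
Gate 1: Ven and Zan on → Bel on.
Gate 14: Bel on → Jor on.
Umb, Jor, and Mir are on, so Pyr activates (Gate 8).

Yes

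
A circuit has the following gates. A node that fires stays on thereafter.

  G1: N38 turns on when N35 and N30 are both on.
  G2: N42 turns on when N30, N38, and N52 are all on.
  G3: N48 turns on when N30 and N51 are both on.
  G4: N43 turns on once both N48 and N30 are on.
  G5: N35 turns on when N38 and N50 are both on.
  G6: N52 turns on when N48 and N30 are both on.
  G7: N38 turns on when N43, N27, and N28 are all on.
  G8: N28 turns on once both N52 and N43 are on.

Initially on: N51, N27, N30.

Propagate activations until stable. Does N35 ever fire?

No

N35 would need N38 and N50 (G5), but N50 never turns on.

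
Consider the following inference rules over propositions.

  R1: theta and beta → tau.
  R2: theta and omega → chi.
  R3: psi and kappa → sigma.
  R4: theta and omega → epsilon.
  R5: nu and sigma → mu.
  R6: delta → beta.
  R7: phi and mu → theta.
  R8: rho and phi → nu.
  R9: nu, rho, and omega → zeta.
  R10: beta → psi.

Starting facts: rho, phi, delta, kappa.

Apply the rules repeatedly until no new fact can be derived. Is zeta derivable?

zeta would need nu, rho, and omega (R9), but omega is never established.

No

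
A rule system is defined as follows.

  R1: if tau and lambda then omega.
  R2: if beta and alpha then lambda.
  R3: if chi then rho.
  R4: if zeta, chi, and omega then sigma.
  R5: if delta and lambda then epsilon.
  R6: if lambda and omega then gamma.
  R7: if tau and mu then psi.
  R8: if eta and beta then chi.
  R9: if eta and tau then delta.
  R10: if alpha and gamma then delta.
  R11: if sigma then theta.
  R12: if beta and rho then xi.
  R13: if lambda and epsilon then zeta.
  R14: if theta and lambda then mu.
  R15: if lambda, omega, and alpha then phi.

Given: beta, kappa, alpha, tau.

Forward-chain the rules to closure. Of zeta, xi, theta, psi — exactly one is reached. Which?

From beta and alpha, R2 gives lambda.
From tau and lambda, R1 gives omega.
From lambda and omega, R6 gives gamma.
From alpha and gamma, R10 gives delta.
From delta and lambda, R5 gives epsilon.
lambda and epsilon hold, so zeta follows (R13).
psi would need tau and mu (R7), but mu is never established. xi would need beta and rho (R12), but rho is never established. theta would need sigma (R11), but sigma is never established.

zeta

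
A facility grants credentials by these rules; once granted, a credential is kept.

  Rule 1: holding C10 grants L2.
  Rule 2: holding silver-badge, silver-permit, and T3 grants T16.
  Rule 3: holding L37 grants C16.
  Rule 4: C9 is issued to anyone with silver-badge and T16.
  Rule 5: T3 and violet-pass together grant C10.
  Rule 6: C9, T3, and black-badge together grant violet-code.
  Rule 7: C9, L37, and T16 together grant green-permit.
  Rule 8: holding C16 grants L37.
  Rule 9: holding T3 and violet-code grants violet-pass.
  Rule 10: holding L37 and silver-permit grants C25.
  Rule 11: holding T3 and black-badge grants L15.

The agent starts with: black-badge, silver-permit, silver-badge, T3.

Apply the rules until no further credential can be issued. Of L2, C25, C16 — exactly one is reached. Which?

L2

Holding silver-badge, silver-permit, and T3 grants T16 (Rule 2).
Holding silver-badge and T16 grants C9 (Rule 4).
Holding C9, T3, and black-badge grants violet-code (Rule 6).
Holding T3 and violet-code grants violet-pass (Rule 9).
Holding T3 and violet-pass grants C10 (Rule 5).
Holding C10 grants L2 (Rule 1).
C25 would need L37 and silver-permit (Rule 10), but L37 is never granted. C16 would need L37 (Rule 3), but L37 is never granted.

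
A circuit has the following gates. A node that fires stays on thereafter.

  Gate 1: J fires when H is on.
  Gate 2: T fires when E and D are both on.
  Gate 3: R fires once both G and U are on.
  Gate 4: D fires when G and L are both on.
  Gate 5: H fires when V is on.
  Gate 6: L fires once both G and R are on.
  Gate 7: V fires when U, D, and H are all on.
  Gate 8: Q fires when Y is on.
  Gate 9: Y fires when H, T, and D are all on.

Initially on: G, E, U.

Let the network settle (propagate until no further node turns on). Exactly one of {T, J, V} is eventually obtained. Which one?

T

G and U are on, so R fires (Gate 3).
Gate 6: G and R on → L on.
Gate 4: G and L on → D on.
E and D are on, so T fires (Gate 2).
J would need H (Gate 1), but H never turns on. V would need U, D, and H (Gate 7), but H never turns on.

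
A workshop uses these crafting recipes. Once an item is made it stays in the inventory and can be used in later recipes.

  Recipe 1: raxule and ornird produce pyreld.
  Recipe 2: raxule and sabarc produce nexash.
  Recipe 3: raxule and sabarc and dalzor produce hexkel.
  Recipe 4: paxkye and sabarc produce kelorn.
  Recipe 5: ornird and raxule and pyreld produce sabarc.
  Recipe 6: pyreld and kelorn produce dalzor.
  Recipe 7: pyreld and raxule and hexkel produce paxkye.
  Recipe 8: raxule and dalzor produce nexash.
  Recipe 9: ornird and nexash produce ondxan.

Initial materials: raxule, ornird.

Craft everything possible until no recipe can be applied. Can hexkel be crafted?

hexkel would need raxule, sabarc, and dalzor (Recipe 3), but dalzor is never obtained.

No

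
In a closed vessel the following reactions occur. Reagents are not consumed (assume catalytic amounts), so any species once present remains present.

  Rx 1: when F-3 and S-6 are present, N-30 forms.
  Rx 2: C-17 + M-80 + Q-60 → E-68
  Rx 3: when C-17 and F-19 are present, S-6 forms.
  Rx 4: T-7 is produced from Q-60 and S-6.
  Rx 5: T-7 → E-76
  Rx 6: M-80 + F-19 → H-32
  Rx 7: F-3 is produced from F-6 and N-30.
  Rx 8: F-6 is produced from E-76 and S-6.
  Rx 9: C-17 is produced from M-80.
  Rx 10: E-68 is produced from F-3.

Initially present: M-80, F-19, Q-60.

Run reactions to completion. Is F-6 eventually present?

M-80 present → C-17 forms (Rx 9).
C-17 and F-19 present → S-6 forms (Rx 3).
Q-60 and S-6 present → T-7 forms (Rx 4).
T-7 present → E-76 forms (Rx 5).
E-76 and S-6 present → F-6 forms (Rx 8).

Yes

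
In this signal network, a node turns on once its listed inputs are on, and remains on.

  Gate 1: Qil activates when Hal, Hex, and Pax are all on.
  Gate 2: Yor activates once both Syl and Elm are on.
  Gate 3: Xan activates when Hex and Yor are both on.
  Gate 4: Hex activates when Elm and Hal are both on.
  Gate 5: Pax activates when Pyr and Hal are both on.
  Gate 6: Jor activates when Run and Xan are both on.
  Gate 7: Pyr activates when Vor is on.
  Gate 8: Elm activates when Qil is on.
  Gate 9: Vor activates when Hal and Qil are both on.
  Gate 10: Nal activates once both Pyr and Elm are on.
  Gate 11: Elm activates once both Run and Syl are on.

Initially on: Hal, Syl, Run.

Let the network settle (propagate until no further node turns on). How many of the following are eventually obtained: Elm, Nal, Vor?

Gate 11: Run and Syl on → Elm on.
Elm: reached.
Nal would need Pyr and Elm (Gate 10), but Pyr never turns on.
Vor would need Hal and Qil (Gate 9), but Qil never turns on.
Reached: Elm — 1 of the 3.

1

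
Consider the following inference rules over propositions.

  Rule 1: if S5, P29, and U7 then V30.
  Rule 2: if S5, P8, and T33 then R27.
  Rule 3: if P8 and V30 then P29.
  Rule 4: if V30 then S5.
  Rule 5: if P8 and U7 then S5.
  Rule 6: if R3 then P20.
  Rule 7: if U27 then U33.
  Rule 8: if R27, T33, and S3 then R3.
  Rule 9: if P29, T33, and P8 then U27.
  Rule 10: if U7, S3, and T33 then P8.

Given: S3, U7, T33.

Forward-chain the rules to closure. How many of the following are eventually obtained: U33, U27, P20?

U7, S3, and T33 hold, so P8 follows (Rule 10).
From P8 and U7, Rule 5 gives S5.
From S5, P8, and T33, Rule 2 gives R27.
From R27, T33, and S3, Rule 8 gives R3.
From R3, Rule 6 gives P20.
U33 would need U27 (Rule 7), but U27 is never established.
U27 would need P29, T33, and P8 (Rule 9), but P29 is never established.
P20: reached.
Reached: P20 — 1 of the 3.

1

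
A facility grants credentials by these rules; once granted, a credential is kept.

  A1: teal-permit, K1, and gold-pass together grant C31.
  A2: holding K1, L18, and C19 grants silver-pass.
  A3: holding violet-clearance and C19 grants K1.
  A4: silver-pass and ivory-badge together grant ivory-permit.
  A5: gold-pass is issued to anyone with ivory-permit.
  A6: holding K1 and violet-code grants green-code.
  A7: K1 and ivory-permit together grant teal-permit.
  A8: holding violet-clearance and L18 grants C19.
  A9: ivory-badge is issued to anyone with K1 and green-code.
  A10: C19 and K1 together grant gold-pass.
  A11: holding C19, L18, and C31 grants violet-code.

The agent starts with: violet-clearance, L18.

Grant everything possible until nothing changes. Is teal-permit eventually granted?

No

teal-permit would need K1 and ivory-permit (A7), but ivory-permit is never granted.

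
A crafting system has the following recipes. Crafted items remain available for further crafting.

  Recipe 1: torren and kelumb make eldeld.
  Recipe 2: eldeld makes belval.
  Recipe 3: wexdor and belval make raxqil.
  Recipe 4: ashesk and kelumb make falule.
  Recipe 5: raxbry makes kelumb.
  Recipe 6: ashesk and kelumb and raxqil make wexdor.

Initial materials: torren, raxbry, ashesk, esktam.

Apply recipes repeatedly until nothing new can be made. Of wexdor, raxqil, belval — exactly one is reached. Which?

belval

raxbry → kelumb (Recipe 5).
Using Recipe 1, torren and kelumb make eldeld.
Using Recipe 2, eldeld makes belval.
wexdor would need ashesk, kelumb, and raxqil (Recipe 6), but raxqil is never obtained. raxqil would need wexdor and belval (Recipe 3), but wexdor is never obtained.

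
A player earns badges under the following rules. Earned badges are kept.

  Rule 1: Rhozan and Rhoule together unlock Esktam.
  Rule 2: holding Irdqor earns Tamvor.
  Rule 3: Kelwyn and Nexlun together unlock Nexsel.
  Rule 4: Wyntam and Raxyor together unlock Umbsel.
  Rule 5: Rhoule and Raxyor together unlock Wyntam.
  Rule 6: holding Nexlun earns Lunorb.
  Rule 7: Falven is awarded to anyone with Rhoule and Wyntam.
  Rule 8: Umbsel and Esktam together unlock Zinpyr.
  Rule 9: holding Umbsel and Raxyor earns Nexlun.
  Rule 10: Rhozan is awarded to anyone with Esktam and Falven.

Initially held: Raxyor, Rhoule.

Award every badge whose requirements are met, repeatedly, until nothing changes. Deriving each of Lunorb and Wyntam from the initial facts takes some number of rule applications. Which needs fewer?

Wyntam

Wyntam: With Rhoule and Raxyor, Wyntam is earned (Rule 5). [1 rule application]
Lunorb: With Rhoule and Raxyor, Wyntam is earned (Rule 5). With Wyntam and Raxyor, Umbsel is earned (Rule 4). With Umbsel and Raxyor, Nexlun is earned (Rule 9). With Nexlun, Lunorb is earned (Rule 6). [4 rule applications]
Wyntam needs fewer.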